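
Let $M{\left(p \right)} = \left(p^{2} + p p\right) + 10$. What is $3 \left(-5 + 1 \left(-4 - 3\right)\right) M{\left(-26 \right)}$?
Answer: $-49032$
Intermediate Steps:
$M{\left(p \right)} = 10 + 2 p^{2}$ ($M{\left(p \right)} = \left(p^{2} + p^{2}\right) + 10 = 2 p^{2} + 10 = 10 + 2 p^{2}$)
$3 \left(-5 + 1 \left(-4 - 3\right)\right) M{\left(-26 \right)} = 3 \left(-5 + 1 \left(-4 - 3\right)\right) \left(10 + 2 \left(-26\right)^{2}\right) = 3 \left(-5 + 1 \left(-7\right)\right) \left(10 + 2 \cdot 676\right) = 3 \left(-5 - 7\right) \left(10 + 1352\right) = 3 \left(-12\right) 1362 = \left(-36\right) 1362 = -49032$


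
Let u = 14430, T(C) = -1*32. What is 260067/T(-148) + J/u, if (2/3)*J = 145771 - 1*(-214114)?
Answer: -124516411/15392 ≈ -8089.7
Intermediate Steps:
T(C) = -32
J = 1079655/2 (J = 3*(145771 - 1*(-214114))/2 = 3*(145771 + 214114)/2 = (3/2)*359885 = 1079655/2 ≈ 5.3983e+5)
260067/T(-148) + J/u = 260067/(-32) + (1079655/2)/14430 = 260067*(-1/32) + (1079655/2)*(1/14430) = -260067/32 + 71977/1924 = -124516411/15392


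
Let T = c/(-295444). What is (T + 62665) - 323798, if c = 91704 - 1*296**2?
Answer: -19287545535/73861 ≈ -2.6113e+5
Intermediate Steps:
c = 4088 (c = 91704 - 1*87616 = 91704 - 87616 = 4088)
T = -1022/73861 (T = 4088/(-295444) = 4088*(-1/295444) = -1022/73861 ≈ -0.013837)
(T + 62665) - 323798 = (-1022/73861 + 62665) - 323798 = 4628498543/73861 - 323798 = -19287545535/73861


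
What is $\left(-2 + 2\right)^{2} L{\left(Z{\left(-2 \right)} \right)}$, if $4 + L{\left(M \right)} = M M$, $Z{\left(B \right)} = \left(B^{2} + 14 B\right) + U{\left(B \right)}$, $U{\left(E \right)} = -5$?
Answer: $0$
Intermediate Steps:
$Z{\left(B \right)} = -5 + B^{2} + 14 B$ ($Z{\left(B \right)} = \left(B^{2} + 14 B\right) - 5 = -5 + B^{2} + 14 B$)
$L{\left(M \right)} = -4 + M^{2}$ ($L{\left(M \right)} = -4 + M M = -4 + M^{2}$)
$\left(-2 + 2\right)^{2} L{\left(Z{\left(-2 \right)} \right)} = \left(-2 + 2\right)^{2} \left(-4 + \left(-5 + \left(-2\right)^{2} + 14 \left(-2\right)\right)^{2}\right) = 0^{2} \left(-4 + \left(-5 + 4 - 28\right)^{2}\right) = 0 \left(-4 + \left(-29\right)^{2}\right) = 0 \left(-4 + 841\right) = 0 \cdot 837 = 0$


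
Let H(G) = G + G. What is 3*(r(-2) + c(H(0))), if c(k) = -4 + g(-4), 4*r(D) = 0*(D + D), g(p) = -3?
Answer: -21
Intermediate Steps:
H(G) = 2*G
r(D) = 0 (r(D) = (0*(D + D))/4 = (0*(2*D))/4 = (1/4)*0 = 0)
c(k) = -7 (c(k) = -4 - 3 = -7)
3*(r(-2) + c(H(0))) = 3*(0 - 7) = 3*(-7) = -21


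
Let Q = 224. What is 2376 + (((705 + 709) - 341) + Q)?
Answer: 3673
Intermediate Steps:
2376 + (((705 + 709) - 341) + Q) = 2376 + (((705 + 709) - 341) + 224) = 2376 + ((1414 - 341) + 224) = 2376 + (1073 + 224) = 2376 + 1297 = 3673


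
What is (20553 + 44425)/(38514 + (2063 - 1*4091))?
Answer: 32489/18243 ≈ 1.7809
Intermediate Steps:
(20553 + 44425)/(38514 + (2063 - 1*4091)) = 64978/(38514 + (2063 - 4091)) = 64978/(38514 - 2028) = 64978/36486 = 64978*(1/36486) = 32489/18243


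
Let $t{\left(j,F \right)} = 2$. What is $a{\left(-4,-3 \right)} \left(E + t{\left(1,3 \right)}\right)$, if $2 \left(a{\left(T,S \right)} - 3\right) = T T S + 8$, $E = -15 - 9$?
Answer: $374$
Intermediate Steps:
$E = -24$
$a{\left(T,S \right)} = 7 + \frac{S T^{2}}{2}$ ($a{\left(T,S \right)} = 3 + \frac{T T S + 8}{2} = 3 + \frac{T^{2} S + 8}{2} = 3 + \frac{S T^{2} + 8}{2} = 3 + \frac{8 + S T^{2}}{2} = 3 + \left(4 + \frac{S T^{2}}{2}\right) = 7 + \frac{S T^{2}}{2}$)
$a{\left(-4,-3 \right)} \left(E + t{\left(1,3 \right)}\right) = \left(7 + \frac{1}{2} \left(-3\right) \left(-4\right)^{2}\right) \left(-24 + 2\right) = \left(7 + \frac{1}{2} \left(-3\right) 16\right) \left(-22\right) = \left(7 - 24\right) \left(-22\right) = \left(-17\right) \left(-22\right) = 374$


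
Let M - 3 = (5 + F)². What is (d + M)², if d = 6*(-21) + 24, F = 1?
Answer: 3969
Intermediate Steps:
d = -102 (d = -126 + 24 = -102)
M = 39 (M = 3 + (5 + 1)² = 3 + 6² = 3 + 36 = 39)
(d + M)² = (-102 + 39)² = (-63)² = 3969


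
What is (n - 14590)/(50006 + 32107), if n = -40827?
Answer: -55417/82113 ≈ -0.67489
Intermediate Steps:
(n - 14590)/(50006 + 32107) = (-40827 - 14590)/(50006 + 32107) = -55417/82113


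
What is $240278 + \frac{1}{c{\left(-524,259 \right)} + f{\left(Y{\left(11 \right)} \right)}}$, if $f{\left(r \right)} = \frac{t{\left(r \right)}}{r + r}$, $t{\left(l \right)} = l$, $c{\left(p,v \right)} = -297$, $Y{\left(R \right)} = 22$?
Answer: $\frac{142484852}{593} \approx 2.4028 \cdot 10^{5}$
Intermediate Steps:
$f{\left(r \right)} = \frac{1}{2}$ ($f{\left(r \right)} = \frac{r}{r + r} = \frac{r}{2 r} = r \frac{1}{2 r} = \frac{1}{2}$)
$240278 + \frac{1}{c{\left(-524,259 \right)} + f{\left(Y{\left(11 \right)} \right)}} = 240278 + \frac{1}{-297 + \frac{1}{2}} = 240278 + \frac{1}{- \frac{593}{2}} = 240278 - \frac{2}{593} = \frac{142484852}{593}$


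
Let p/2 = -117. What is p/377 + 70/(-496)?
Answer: -5479/7192 ≈ -0.76182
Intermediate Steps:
p = -234 (p = 2*(-117) = -234)
p/377 + 70/(-496) = -234/377 + 70/(-496) = -234*1/377 + 70*(-1/496) = -18/29 - 35/248 = -5479/7192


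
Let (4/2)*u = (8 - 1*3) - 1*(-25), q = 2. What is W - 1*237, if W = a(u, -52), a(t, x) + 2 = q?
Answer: -237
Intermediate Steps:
u = 15 (u = ((8 - 1*3) - 1*(-25))/2 = ((8 - 3) + 25)/2 = (5 + 25)/2 = (½)*30 = 15)
a(t, x) = 0 (a(t, x) = -2 + 2 = 0)
W = 0
W - 1*237 = 0 - 1*237 = 0 - 237 = -237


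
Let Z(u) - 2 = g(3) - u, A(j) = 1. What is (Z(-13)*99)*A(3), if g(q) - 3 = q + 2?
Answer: 2277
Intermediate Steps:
g(q) = 5 + q (g(q) = 3 + (q + 2) = 3 + (2 + q) = 5 + q)
Z(u) = 10 - u (Z(u) = 2 + ((5 + 3) - u) = 2 + (8 - u) = 10 - u)
(Z(-13)*99)*A(3) = ((10 - 1*(-13))*99)*1 = ((10 + 13)*99)*1 = (23*99)*1 = 2277*1 = 2277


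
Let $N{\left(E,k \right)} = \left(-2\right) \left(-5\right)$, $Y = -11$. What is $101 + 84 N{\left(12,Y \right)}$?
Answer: $941$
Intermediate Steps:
$N{\left(E,k \right)} = 10$
$101 + 84 N{\left(12,Y \right)} = 101 + 84 \cdot 10 = 101 + 840 = 941$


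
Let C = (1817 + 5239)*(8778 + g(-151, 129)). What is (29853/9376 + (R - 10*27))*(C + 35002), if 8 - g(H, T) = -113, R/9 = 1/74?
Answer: -2906330651002251/173456 ≈ -1.6755e+10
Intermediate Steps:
R = 9/74 ≈ 0.12162
g(H, T) = 121 (g(H, T) = 8 - 1*(-113) = 8 + 113 = 121)
C = 62791344 (C = (1817 + 5239)*(8778 + 121) = 7056*8899 = 62791344)
(29853/9376 + (R - 10*27))*(C + 35002) = (29853/9376 + (9/74 - 10*27))*(62791344 + 35002) = (29853*(1/9376) + (9/74 - 270))*62826346 = (29853/9376 - 19971/74)*62826346 = -92519487/346912*62826346 = -2906330651002251/173456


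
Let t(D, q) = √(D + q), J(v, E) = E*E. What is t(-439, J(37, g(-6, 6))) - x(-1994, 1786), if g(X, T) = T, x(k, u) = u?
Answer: -1786 + I*√403 ≈ -1786.0 + 20.075*I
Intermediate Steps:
J(v, E) = E²
t(-439, J(37, g(-6, 6))) - x(-1994, 1786) = √(-439 + 6²) - 1*1786 = √(-439 + 36) - 1786 = √(-403) - 1786 = I*√403 - 1786 = -1786 + I*√403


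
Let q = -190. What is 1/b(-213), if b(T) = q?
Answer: -1/190 ≈ -0.0052632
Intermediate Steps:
b(T) = -190
1/b(-213) = 1/(-190) = -1/190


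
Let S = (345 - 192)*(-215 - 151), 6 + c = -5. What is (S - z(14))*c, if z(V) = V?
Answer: 616132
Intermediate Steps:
c = -11 (c = -6 - 5 = -11)
S = -55998 (S = 153*(-366) = -55998)
(S - z(14))*c = (-55998 - 1*14)*(-11) = (-55998 - 14)*(-11) = -56012*(-11) = 616132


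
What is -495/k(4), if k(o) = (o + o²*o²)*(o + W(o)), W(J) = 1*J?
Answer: -99/416 ≈ -0.23798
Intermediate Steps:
W(J) = J
k(o) = 2*o*(o + o⁴) (k(o) = (o + o²*o²)*(o + o) = (o + o⁴)*(2*o) = 2*o*(o + o⁴))
-495/k(4) = -495*1/(32*(1 + 4³)) = -495*1/(32*(1 + 64)) = -495/(2*16*65) = -495/2080 = -495*1/2080 = -99/416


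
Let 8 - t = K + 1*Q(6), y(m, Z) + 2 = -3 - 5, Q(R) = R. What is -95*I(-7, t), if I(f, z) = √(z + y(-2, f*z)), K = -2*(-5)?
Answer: -285*I*√2 ≈ -403.05*I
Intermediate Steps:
y(m, Z) = -10 (y(m, Z) = -2 + (-3 - 5) = -2 - 8 = -10)
K = 10
t = -8 (t = 8 - (10 + 1*6) = 8 - (10 + 6) = 8 - 1*16 = 8 - 16 = -8)
I(f, z) = √(-10 + z) (I(f, z) = √(z - 10) = √(-10 + z))
-95*I(-7, t) = -95*√(-10 - 8) = -285*I*√2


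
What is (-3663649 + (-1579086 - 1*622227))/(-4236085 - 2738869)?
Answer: 2932481/3487477 ≈ 0.84086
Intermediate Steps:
(-3663649 + (-1579086 - 1*622227))/(-4236085 - 2738869) = (-3663649 + (-1579086 - 622227))/(-6974954) = (-3663649 - 2201313)*(-1/6974954) = -5864962*(-1/6974954) = 2932481/3487477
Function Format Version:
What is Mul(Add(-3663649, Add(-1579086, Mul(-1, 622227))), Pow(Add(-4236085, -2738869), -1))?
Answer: Rational(2932481, 3487477) ≈ 0.84086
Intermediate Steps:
Mul(Add(-3663649, Add(-1579086, Mul(-1, 622227))), Pow(Add(-4236085, -2738869), -1)) = Mul(Add(-3663649, Add(-1579086, -622227)), Pow(-6974954, -1)) = Mul(Add(-3663649, -2201313), Rational(-1, 6974954)) = Mul(-5864962, Rational(-1, 6974954)) = Rational(2932481, 3487477)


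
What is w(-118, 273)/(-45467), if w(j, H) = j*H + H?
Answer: 31941/45467 ≈ 0.70251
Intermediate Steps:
w(j, H) = H + H*j (w(j, H) = H*j + H = H + H*j)
w(-118, 273)/(-45467) = (273*(1 - 118))/(-45467) = (273*(-117))*(-1/45467) = -31941*(-1/45467) = 31941/45467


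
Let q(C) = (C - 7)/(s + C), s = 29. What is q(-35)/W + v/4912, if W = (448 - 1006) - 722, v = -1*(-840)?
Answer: 65051/392960 ≈ 0.16554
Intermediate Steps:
q(C) = (-7 + C)/(29 + C) (q(C) = (C - 7)/(29 + C) = (-7 + C)/(29 + C))
v = 840
W = -1280 (W = -558 - 722 = -1280)
q(-35)/W + v/4912 = ((-7 - 35)/(29 - 35))/(-1280) + 840/4912 = (-42/(-6))*(-1/1280) + 840*(1/4912) = -1/6*(-42)*(-1/1280) + 105/614 = 7*(-1/1280) + 105/614 = -7/1280 + 105/614 = 65051/392960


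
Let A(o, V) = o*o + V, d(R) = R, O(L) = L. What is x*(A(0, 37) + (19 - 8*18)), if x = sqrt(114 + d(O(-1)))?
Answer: -88*sqrt(113) ≈ -935.45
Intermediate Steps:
A(o, V) = V + o**2 (A(o, V) = o**2 + V = V + o**2)
x = sqrt(113) (x = sqrt(114 - 1) = sqrt(113) ≈ 10.630)
x*(A(0, 37) + (19 - 8*18)) = sqrt(113)*((37 + 0**2) + (19 - 8*18)) = sqrt(113)*((37 + 0) + (19 - 144)) = sqrt(113)*(37 - 125) = sqrt(113)*(-88) = -88*sqrt(113)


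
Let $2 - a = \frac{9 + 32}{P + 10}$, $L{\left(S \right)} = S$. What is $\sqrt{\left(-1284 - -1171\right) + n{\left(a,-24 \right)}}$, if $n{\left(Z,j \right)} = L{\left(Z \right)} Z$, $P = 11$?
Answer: $\frac{2 i \sqrt{12458}}{21} \approx 10.63 i$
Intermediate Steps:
$a = \frac{1}{21}$ ($a = 2 - \frac{9 + 32}{11 + 10} = 2 - \frac{41}{21} = \frac{1}{21} \approx 0.047619$)
$n{\left(Z,j \right)} = Z^{2}$ ($n{\left(Z,j \right)} = Z Z = Z^{2}$)
$\sqrt{\left(-1284 - -1171\right) + n{\left(a,-24 \right)}} = \sqrt{\left(-1284 - -1171\right) + \left(\frac{1}{21}\right)^{2}} = \sqrt{\left(-1284 + 1171\right) + \frac{1}{441}} = \sqrt{-113 + \frac{1}{441}} = \sqrt{- \frac{49832}{441}} = \frac{2 i \sqrt{12458}}{21}$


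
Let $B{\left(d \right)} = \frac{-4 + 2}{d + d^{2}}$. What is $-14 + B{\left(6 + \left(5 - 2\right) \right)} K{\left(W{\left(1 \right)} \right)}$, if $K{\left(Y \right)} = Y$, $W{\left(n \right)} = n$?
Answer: $- \frac{631}{45} \approx -14.022$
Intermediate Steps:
$B{\left(d \right)} = - \frac{2}{d + d^{2}}$
$-14 + B{\left(6 + \left(5 - 2\right) \right)} K{\left(W{\left(1 \right)} \right)} = -14 + - \frac{2}{\left(6 + \left(5 - 2\right)\right) \left(1 + \left(6 + \left(5 - 2\right)\right)\right)} 1 = -14 + - \frac{2}{\left(6 + 3\right) \left(1 + \left(6 + 3\right)\right)} 1 = -14 + - \frac{2}{9 \left(1 + 9\right)} 1 = -14 + \left(-2\right) \frac{1}{9} \cdot \frac{1}{10} \cdot 1 = -14 - \frac{1}{45} = - \frac{631}{45}$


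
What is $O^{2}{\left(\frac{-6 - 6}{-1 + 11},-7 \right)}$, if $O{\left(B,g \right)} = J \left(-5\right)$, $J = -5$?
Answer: $625$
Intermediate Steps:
$O{\left(B,g \right)} = 25$ ($O{\left(B,g \right)} = \left(-5\right) \left(-5\right) = 25$)
$O^{2}{\left(\frac{-6 - 6}{-1 + 11},-7 \right)} = 25^{2} = 625$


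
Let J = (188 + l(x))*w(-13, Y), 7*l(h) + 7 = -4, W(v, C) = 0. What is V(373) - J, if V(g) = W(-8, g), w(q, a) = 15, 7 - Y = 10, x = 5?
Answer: -19575/7 ≈ -2796.4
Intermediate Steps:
Y = -3 (Y = 7 - 1*10 = 7 - 10 = -3)
l(h) = -11/7 (l(h) = -1 + (⅐)*(-4) = -1 - 4/7 = -11/7)
V(g) = 0
J = 19575/7 (J = (188 - 11/7)*15 = (1305/7)*15 = 19575/7 ≈ 2796.4)
V(373) - J = 0 - 1*19575/7 = 0 - 19575/7 = -19575/7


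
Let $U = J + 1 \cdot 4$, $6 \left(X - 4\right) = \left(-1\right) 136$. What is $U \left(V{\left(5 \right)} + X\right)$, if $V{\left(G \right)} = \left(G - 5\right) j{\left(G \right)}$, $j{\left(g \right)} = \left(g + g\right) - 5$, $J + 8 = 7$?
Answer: $-56$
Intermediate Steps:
$J = -1$ ($J = -8 + 7 = -1$)
$j{\left(g \right)} = -5 + 2 g$ ($j{\left(g \right)} = 2 g - 5 = -5 + 2 g$)
$V{\left(G \right)} = \left(-5 + G\right) \left(-5 + 2 G\right)$ ($V{\left(G \right)} = \left(G - 5\right) \left(-5 + 2 G\right) = \left(-5 + G\right) \left(-5 + 2 G\right)$)
$X = - \frac{56}{3}$ ($X = 4 + \frac{\left(-1\right) 136}{6} = 4 + \frac{1}{6} \left(-136\right) = 4 - \frac{68}{3} = - \frac{56}{3} \approx -18.667$)
$U = 3$ ($U = -1 + 1 \cdot 4 = -1 + 4 = 3$)
$U \left(V{\left(5 \right)} + X\right) = 3 \left(\left(-5 + 5\right) \left(-5 + 2 \cdot 5\right) - \frac{56}{3}\right) = 3 \left(0 \left(-5 + 10\right) - \frac{56}{3}\right) = 3 \left(0 \cdot 5 - \frac{56}{3}\right) = 3 \left(0 - \frac{56}{3}\right) = 3 \left(- \frac{56}{3}\right) = -56$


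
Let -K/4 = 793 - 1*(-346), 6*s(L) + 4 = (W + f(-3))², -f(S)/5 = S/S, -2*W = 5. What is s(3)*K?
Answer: -238051/6 ≈ -39675.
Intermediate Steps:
W = -5/2 (W = -½*5 = -5/2 ≈ -2.5000)
f(S) = -5 (f(S) = -5*S/S = -5*1 = -5)
s(L) = 209/24 (s(L) = -⅔ + (-5/2 - 5)²/6 = -⅔ + (-15/2)²/6 = -⅔ + (⅙)*(225/4) = -⅔ + 75/8 = 209/24)
K = -4556 (K = -4*(793 - 1*(-346)) = -4*(793 + 346) = -4*1139 = -4556)
s(3)*K = (209/24)*(-4556) = -238051/6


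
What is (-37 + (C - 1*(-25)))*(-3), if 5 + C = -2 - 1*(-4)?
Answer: 45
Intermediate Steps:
C = -3 (C = -5 + (-2 - 1*(-4)) = -5 + (-2 + 4) = -5 + 2 = -3)
(-37 + (C - 1*(-25)))*(-3) = (-37 + (-3 - 1*(-25)))*(-3) = (-37 + (-3 + 25))*(-3) = (-37 + 22)*(-3) = -15*(-3) = 45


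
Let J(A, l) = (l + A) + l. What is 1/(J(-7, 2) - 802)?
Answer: -1/805 ≈ -0.0012422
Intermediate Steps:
J(A, l) = A + 2*l (J(A, l) = (A + l) + l = A + 2*l)
1/(J(-7, 2) - 802) = 1/((-7 + 2*2) - 802) = 1/((-7 + 4) - 802) = 1/(-3 - 802) = 1/(-805) = -1/805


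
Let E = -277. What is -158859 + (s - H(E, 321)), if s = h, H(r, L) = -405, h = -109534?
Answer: -267988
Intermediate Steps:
s = -109534
-158859 + (s - H(E, 321)) = -158859 + (-109534 - 1*(-405)) = -158859 + (-109534 + 405) = -158859 - 109129 = -267988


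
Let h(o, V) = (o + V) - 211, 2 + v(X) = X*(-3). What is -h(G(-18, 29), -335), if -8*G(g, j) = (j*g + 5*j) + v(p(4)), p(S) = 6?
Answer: 3971/8 ≈ 496.38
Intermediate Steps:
v(X) = -2 - 3*X (v(X) = -2 + X*(-3) = -2 - 3*X)
G(g, j) = 5/2 - 5*j/8 - g*j/8 (G(g, j) = -((j*g + 5*j) + (-2 - 3*6))/8 = -((g*j + 5*j) + (-2 - 18))/8 = -((5*j + g*j) - 20)/8 = -(-20 + 5*j + g*j)/8 = 5/2 - 5*j/8 - g*j/8)
h(o, V) = -211 + V + o (h(o, V) = (V + o) - 211 = -211 + V + o)
-h(G(-18, 29), -335) = -(-211 - 335 + (5/2 - 5/8*29 - ⅛*(-18)*29)) = -(-211 - 335 + (5/2 - 145/8 + 261/4)) = -(-211 - 335 + 397/8) = -1*(-3971/8) = 3971/8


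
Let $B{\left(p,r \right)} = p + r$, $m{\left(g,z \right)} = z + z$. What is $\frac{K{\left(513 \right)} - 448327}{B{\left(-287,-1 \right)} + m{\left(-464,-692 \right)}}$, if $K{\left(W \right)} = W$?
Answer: $\frac{223907}{836} \approx 267.83$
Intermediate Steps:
$m{\left(g,z \right)} = 2 z$
$\frac{K{\left(513 \right)} - 448327}{B{\left(-287,-1 \right)} + m{\left(-464,-692 \right)}} = \frac{513 - 448327}{\left(-287 - 1\right) + 2 \left(-692\right)} = - \frac{447814}{-288 - 1384} = - \frac{447814}{-1672} = \left(-447814\right) \left(- \frac{1}{1672}\right) = \frac{223907}{836}$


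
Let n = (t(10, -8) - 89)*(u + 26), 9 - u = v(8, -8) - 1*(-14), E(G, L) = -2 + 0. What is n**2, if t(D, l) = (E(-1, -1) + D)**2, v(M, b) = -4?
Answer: 390625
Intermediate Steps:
E(G, L) = -2
u = -1 (u = 9 - (-4 - 1*(-14)) = 9 - (-4 + 14) = 9 - 1*10 = 9 - 10 = -1)
t(D, l) = (-2 + D)**2
n = -625 (n = ((-2 + 10)**2 - 89)*(-1 + 26) = (8**2 - 89)*25 = (64 - 89)*25 = -25*25 = -625)
n**2 = (-625)**2 = 390625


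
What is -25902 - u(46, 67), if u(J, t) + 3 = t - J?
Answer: -25920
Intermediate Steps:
u(J, t) = -3 + t - J (u(J, t) = -3 + (t - J) = -3 + t - J)
-25902 - u(46, 67) = -25902 - (-3 + 67 - 1*46) = -25902 - (-3 + 67 - 46) = -25902 - 1*18 = -25902 - 18 = -25920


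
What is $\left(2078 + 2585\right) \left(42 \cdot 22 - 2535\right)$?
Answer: $-7512093$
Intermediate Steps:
$\left(2078 + 2585\right) \left(42 \cdot 22 - 2535\right) = 4663 \left(924 - 2535\right) = 4663 \left(-1611\right) = -7512093$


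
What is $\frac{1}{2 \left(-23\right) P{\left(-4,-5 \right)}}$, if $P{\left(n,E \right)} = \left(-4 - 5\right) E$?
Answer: $- \frac{1}{2070} \approx -0.00048309$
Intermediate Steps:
$P{\left(n,E \right)} = - 9 E$
$\frac{1}{2 \left(-23\right) P{\left(-4,-5 \right)}} = \frac{1}{2 \left(-23\right) \left(\left(-9\right) \left(-5\right)\right)} = \frac{1}{\left(-46\right) 45} = \frac{1}{-2070} = - \frac{1}{2070}$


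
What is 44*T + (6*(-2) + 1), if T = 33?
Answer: 1441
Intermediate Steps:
44*T + (6*(-2) + 1) = 44*33 + (6*(-2) + 1) = 1452 + (-12 + 1) = 1452 - 11 = 1441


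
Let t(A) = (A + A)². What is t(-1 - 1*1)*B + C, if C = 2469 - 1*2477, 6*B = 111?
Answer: 288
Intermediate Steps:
B = 37/2 (B = (⅙)*111 = 37/2 ≈ 18.500)
C = -8 (C = 2469 - 2477 = -8)
t(A) = 4*A² (t(A) = (2*A)² = 4*A²)
t(-1 - 1*1)*B + C = (4*(-1 - 1*1)²)*(37/2) - 8 = (4*(-1 - 1)²)*(37/2) - 8 = (4*(-2)²)*(37/2) - 8 = (4*4)*(37/2) - 8 = 16*(37/2) - 8 = 296 - 8 = 288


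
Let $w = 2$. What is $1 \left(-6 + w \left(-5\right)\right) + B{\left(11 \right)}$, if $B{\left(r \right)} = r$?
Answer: $-5$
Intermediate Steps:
$1 \left(-6 + w \left(-5\right)\right) + B{\left(11 \right)} = 1 \left(-6 + 2 \left(-5\right)\right) + 11 = 1 \left(-6 - 10\right) + 11 = 1 \left(-16\right) + 11 = -16 + 11 = -5$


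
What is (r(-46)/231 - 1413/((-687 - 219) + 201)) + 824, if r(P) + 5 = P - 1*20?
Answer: 44822956/54285 ≈ 825.70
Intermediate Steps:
r(P) = -25 + P (r(P) = -5 + (P - 1*20) = -5 + (P - 20) = -5 + (-20 + P) = -25 + P)
(r(-46)/231 - 1413/((-687 - 219) + 201)) + 824 = ((-25 - 46)/231 - 1413/((-687 - 219) + 201)) + 824 = (-71*1/231 - 1413/(-906 + 201)) + 824 = (-71/231 - 1413/(-705)) + 824 = (-71/231 - 1413*(-1/705)) + 824 = (-71/231 + 471/235) + 824 = 92116/54285 + 824 = 44822956/54285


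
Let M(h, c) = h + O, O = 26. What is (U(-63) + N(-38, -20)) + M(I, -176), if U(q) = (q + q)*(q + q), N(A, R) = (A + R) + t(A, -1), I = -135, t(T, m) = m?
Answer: 15708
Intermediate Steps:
N(A, R) = -1 + A + R (N(A, R) = (A + R) - 1 = -1 + A + R)
M(h, c) = 26 + h (M(h, c) = h + 26 = 26 + h)
U(q) = 4*q**2 (U(q) = (2*q)*(2*q) = 4*q**2)
(U(-63) + N(-38, -20)) + M(I, -176) = (4*(-63)**2 + (-1 - 38 - 20)) + (26 - 135) = (4*3969 - 59) - 109 = (15876 - 59) - 109 = 15817 - 109 = 15708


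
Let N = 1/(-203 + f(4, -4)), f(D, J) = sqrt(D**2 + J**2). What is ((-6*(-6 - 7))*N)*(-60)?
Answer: 950040/41177 + 18720*sqrt(2)/41177 ≈ 23.715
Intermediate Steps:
N = 1/(-203 + 4*sqrt(2)) (N = 1/(-203 + sqrt(4**2 + (-4)**2)) = 1/(-203 + sqrt(16 + 16)) = 1/(-203 + sqrt(32)) = 1/(-203 + 4*sqrt(2)) ≈ -0.0050673)
((-6*(-6 - 7))*N)*(-60) = ((-6*(-6 - 7))*(-203/41177 - 4*sqrt(2)/41177))*(-60) = ((-6*(-13))*(-203/41177 - 4*sqrt(2)/41177))*(-60) = (78*(-203/41177 - 4*sqrt(2)/41177))*(-60) = (-15834/41177 - 312*sqrt(2)/41177)*(-60) = 950040/41177 + 18720*sqrt(2)/41177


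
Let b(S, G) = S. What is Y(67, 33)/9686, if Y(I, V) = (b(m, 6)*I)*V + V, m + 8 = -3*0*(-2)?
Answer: -17655/9686 ≈ -1.8227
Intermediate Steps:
m = -8 (m = -8 - 3*0*(-2) = -8 + 0*(-2) = -8 + 0 = -8)
Y(I, V) = V - 8*I*V (Y(I, V) = (-8*I)*V + V = -8*I*V + V = V - 8*I*V)
Y(67, 33)/9686 = (33*(1 - 8*67))/9686 = (33*(1 - 536))*(1/9686) = (33*(-535))*(1/9686) = -17655*1/9686 = -17655/9686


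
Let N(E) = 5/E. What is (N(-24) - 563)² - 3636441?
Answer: -1911880727/576 ≈ -3.3192e+6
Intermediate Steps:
(N(-24) - 563)² - 3636441 = (5/(-24) - 563)² - 3636441 = (5*(-1/24) - 563)² - 3636441 = (-5/24 - 563)² - 3636441 = (-13517/24)² - 3636441 = 182709289/576 - 3636441 = -1911880727/576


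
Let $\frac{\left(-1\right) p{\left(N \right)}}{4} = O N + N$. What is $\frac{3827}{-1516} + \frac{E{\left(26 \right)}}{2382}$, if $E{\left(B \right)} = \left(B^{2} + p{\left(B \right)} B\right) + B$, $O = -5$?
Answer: $\frac{4172687}{1805556} \approx 2.311$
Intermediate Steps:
$p{\left(N \right)} = 16 N$ ($p{\left(N \right)} = - 4 \left(- 5 N + N\right) = - 4 \left(- 4 N\right) = 16 N$)
$E{\left(B \right)} = B + 17 B^{2}$ ($E{\left(B \right)} = \left(B^{2} + 16 B B\right) + B = \left(B^{2} + 16 B^{2}\right) + B = 17 B^{2} + B = B + 17 B^{2}$)
$\frac{3827}{-1516} + \frac{E{\left(26 \right)}}{2382} = \frac{3827}{-1516} + \frac{26 \left(1 + 17 \cdot 26\right)}{2382} = 3827 \left(- \frac{1}{1516}\right) + 26 \left(1 + 442\right) \frac{1}{2382} = - \frac{3827}{1516} + 26 \cdot 443 \cdot \frac{1}{2382} = - \frac{3827}{1516} + 11518 \cdot \frac{1}{2382} = - \frac{3827}{1516} + \frac{5759}{1191} = \frac{4172687}{1805556}$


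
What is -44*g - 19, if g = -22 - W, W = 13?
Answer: 1521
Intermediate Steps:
g = -35 (g = -22 - 1*13 = -22 - 13 = -35)
-44*g - 19 = -44*(-35) - 19 = 1540 - 19 = 1521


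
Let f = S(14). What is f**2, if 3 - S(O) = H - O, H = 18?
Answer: 1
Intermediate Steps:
S(O) = -15 + O (S(O) = 3 - (18 - O) = 3 + (-18 + O) = -15 + O)
f = -1 (f = -15 + 14 = -1)
f**2 = (-1)**2 = 1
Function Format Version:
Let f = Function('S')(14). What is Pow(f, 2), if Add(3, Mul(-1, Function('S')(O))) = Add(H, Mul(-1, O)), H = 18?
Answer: 1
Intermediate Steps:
Function('S')(O) = Add(-15, O) (Function('S')(O) = Add(3, Mul(-1, Add(18, Mul(-1, O)))) = Add(3, Add(-18, O)) = Add(-15, O))
f = -1 (f = Add(-15, 14) = -1)
Pow(f, 2) = Pow(-1, 2) = 1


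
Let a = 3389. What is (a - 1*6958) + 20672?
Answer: 17103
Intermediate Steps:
(a - 1*6958) + 20672 = (3389 - 1*6958) + 20672 = (3389 - 6958) + 20672 = -3569 + 20672 = 17103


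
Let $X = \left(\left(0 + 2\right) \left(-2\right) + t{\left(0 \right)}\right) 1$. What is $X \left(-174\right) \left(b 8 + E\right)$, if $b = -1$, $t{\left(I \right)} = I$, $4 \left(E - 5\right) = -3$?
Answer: $-2610$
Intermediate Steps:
$E = \frac{17}{4}$ ($E = 5 + \frac{1}{4} \left(-3\right) = 5 - \frac{3}{4} = \frac{17}{4} \approx 4.25$)
$X = -4$ ($X = \left(\left(0 + 2\right) \left(-2\right) + 0\right) 1 = \left(2 \left(-2\right) + 0\right) 1 = \left(-4 + 0\right) 1 = \left(-4\right) 1 = -4$)
$X \left(-174\right) \left(b 8 + E\right) = \left(-4\right) \left(-174\right) \left(\left(-1\right) 8 + \frac{17}{4}\right) = 696 \left(-8 + \frac{17}{4}\right) = 696 \left(- \frac{15}{4}\right) = -2610$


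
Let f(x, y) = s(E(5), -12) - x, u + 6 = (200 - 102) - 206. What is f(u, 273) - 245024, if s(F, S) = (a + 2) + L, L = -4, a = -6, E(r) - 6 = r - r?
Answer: -244918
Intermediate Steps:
E(r) = 6 (E(r) = 6 + (r - r) = 6 + 0 = 6)
u = -114 (u = -6 + ((200 - 102) - 206) = -6 + (98 - 206) = -6 - 108 = -114)
s(F, S) = -8 (s(F, S) = (-6 + 2) - 4 = -4 - 4 = -8)
f(x, y) = -8 - x
f(u, 273) - 245024 = (-8 - 1*(-114)) - 245024 = (-8 + 114) - 245024 = 106 - 245024 = -244918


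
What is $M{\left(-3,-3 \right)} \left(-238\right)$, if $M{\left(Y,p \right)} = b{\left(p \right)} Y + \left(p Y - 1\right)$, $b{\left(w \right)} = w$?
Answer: $-4046$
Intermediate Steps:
$M{\left(Y,p \right)} = -1 + 2 Y p$ ($M{\left(Y,p \right)} = p Y + \left(p Y - 1\right) = Y p + \left(Y p - 1\right) = Y p + \left(-1 + Y p\right) = -1 + 2 Y p$)
$M{\left(-3,-3 \right)} \left(-238\right) = \left(-1 + 2 \left(-3\right) \left(-3\right)\right) \left(-238\right) = \left(-1 + 18\right) \left(-238\right) = 17 \left(-238\right) = -4046$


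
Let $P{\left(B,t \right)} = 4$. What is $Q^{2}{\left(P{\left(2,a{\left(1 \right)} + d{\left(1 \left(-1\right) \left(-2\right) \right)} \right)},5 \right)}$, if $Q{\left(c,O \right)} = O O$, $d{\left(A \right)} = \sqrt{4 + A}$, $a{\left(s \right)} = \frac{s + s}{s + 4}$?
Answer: $625$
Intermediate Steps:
$a{\left(s \right)} = \frac{2 s}{4 + s}$
$Q{\left(c,O \right)} = O^{2}$
$Q^{2}{\left(P{\left(2,a{\left(1 \right)} + d{\left(1 \left(-1\right) \left(-2\right) \right)} \right)},5 \right)} = \left(5^{2}\right)^{2} = 25^{2} = 625$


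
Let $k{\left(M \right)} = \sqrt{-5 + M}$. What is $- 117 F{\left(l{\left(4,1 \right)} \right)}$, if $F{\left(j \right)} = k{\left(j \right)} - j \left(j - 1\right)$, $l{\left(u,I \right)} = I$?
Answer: $- 234 i \approx - 234.0 i$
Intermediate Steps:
$F{\left(j \right)} = \sqrt{-5 + j} - j \left(-1 + j\right)$ ($F{\left(j \right)} = \sqrt{-5 + j} - j \left(j - 1\right) = \sqrt{-5 + j} - j \left(-1 + j\right)$)
$- 117 F{\left(l{\left(4,1 \right)} \right)} = - 117 \left(1 + \sqrt{-5 + 1} - 1^{2}\right) = - 117 \left(1 + \sqrt{-4} - 1\right) = - 117 \left(1 + 2 i - 1\right) = - 117 \cdot 2 i = - 234 i$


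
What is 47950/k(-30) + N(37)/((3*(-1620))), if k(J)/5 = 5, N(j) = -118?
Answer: 4660799/2430 ≈ 1918.0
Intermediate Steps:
k(J) = 25 (k(J) = 5*5 = 25)
47950/k(-30) + N(37)/((3*(-1620))) = 47950/25 - 118/(3*(-1620)) = 47950*(1/25) - 118/(-4860) = 1918 - 118*(-1/4860) = 1918 + 59/2430 = 4660799/2430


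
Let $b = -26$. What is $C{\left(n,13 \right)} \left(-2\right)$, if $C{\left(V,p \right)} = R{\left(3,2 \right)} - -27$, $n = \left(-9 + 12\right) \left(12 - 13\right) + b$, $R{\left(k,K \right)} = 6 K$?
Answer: $-78$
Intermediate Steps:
$n = -29$ ($n = \left(-9 + 12\right) \left(12 - 13\right) - 26 = 3 \left(-1\right) - 26 = -3 - 26 = -29$)
$C{\left(V,p \right)} = 39$ ($C{\left(V,p \right)} = 6 \cdot 2 - -27 = 12 + 27 = 39$)
$C{\left(n,13 \right)} \left(-2\right) = 39 \left(-2\right) = -78$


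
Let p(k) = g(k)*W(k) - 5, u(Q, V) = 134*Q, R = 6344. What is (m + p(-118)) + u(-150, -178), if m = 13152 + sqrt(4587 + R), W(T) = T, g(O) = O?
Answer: 6971 + sqrt(10931) ≈ 7075.6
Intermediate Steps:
m = 13152 + sqrt(10931) (m = 13152 + sqrt(4587 + 6344) = 13152 + sqrt(10931) ≈ 13257.)
p(k) = -5 + k**2 (p(k) = k*k - 5 = k**2 - 5 = -5 + k**2)
(m + p(-118)) + u(-150, -178) = ((13152 + sqrt(10931)) + (-5 + (-118)**2)) + 134*(-150) = ((13152 + sqrt(10931)) + (-5 + 13924)) - 20100 = ((13152 + sqrt(10931)) + 13919) - 20100 = (27071 + sqrt(10931)) - 20100 = 6971 + sqrt(10931)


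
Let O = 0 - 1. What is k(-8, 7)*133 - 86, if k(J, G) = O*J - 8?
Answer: -86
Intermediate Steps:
O = -1
k(J, G) = -8 - J (k(J, G) = -J - 8 = -8 - J)
k(-8, 7)*133 - 86 = (-8 - 1*(-8))*133 - 86 = (-8 + 8)*133 - 86 = 0*133 - 86 = 0 - 86 = -86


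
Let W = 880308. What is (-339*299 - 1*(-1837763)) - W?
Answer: 856094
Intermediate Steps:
(-339*299 - 1*(-1837763)) - W = (-339*299 - 1*(-1837763)) - 1*880308 = (-101361 + 1837763) - 880308 = 1736402 - 880308 = 856094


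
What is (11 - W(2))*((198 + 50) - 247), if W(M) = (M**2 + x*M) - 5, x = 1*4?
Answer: 4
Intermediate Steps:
x = 4
W(M) = -5 + M**2 + 4*M (W(M) = (M**2 + 4*M) - 5 = -5 + M**2 + 4*M)
(11 - W(2))*((198 + 50) - 247) = (11 - (-5 + 2**2 + 4*2))*((198 + 50) - 247) = (11 - (-5 + 4 + 8))*(248 - 247) = (11 - 1*7)*1 = (11 - 7)*1 = 4*1 = 4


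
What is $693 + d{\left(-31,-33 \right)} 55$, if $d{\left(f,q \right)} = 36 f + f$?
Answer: $-62392$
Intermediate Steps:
$d{\left(f,q \right)} = 37 f$
$693 + d{\left(-31,-33 \right)} 55 = 693 + 37 \left(-31\right) 55 = 693 - 63085 = -62392$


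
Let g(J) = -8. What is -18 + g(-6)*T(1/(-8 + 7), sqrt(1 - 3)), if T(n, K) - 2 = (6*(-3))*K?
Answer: -34 + 144*I*sqrt(2) ≈ -34.0 + 203.65*I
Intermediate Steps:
T(n, K) = 2 - 18*K (T(n, K) = 2 + (6*(-3))*K = 2 - 18*K)
-18 + g(-6)*T(1/(-8 + 7), sqrt(1 - 3)) = -18 - 8*(2 - 18*sqrt(1 - 3)) = -18 - 8*(2 - 18*I*sqrt(2)) = -18 + (-16 + 144*I*sqrt(2)) = -34 + 144*I*sqrt(2)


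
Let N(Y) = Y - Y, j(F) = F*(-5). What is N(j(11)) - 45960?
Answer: -45960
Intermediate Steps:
j(F) = -5*F
N(Y) = 0
N(j(11)) - 45960 = 0 - 45960 = -45960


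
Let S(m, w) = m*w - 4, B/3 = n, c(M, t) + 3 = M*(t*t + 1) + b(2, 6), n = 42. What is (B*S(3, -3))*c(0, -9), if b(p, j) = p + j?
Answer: -8190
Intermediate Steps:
b(p, j) = j + p
c(M, t) = 5 + M*(1 + t²) (c(M, t) = -3 + (M*(t*t + 1) + (6 + 2)) = -3 + (M*(t² + 1) + 8) = -3 + (M*(1 + t²) + 8) = -3 + (8 + M*(1 + t²)) = 5 + M*(1 + t²))
B = 126 (B = 3*42 = 126)
S(m, w) = -4 + m*w
(B*S(3, -3))*c(0, -9) = (126*(-4 + 3*(-3)))*(5 + 0 + 0*(-9)²) = (126*(-4 - 9))*(5 + 0 + 0*81) = (126*(-13))*(5 + 0 + 0) = -1638*5 = -8190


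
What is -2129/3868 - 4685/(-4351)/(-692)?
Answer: -803538831/1455766282 ≈ -0.55197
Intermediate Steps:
-2129/3868 - 4685/(-4351)/(-692) = -2129*1/3868 - 4685*(-1/4351)*(-1/692) = -2129/3868 + (4685/4351)*(-1/692) = -2129/3868 - 4685/3010892 = -803538831/1455766282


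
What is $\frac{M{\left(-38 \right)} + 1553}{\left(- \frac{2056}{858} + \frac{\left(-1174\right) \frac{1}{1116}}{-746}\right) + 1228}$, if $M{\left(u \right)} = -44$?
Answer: $\frac{89825222916}{72955768645} \approx 1.2312$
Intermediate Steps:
$\frac{M{\left(-38 \right)} + 1553}{\left(- \frac{2056}{858} + \frac{\left(-1174\right) \frac{1}{1116}}{-746}\right) + 1228} = \frac{-44 + 1553}{\left(- \frac{2056}{858} + \frac{\left(-1174\right) \frac{1}{1116}}{-746}\right) + 1228} = \frac{1509}{\left(\left(-2056\right) \frac{1}{858} + \left(-1174\right) \frac{1}{1116} \left(- \frac{1}{746}\right)\right) + 1228} = \frac{1509}{\left(- \frac{1028}{429} - - \frac{587}{416268}\right) + 1228} = \frac{1509}{\left(- \frac{1028}{429} + \frac{587}{416268}\right) + 1228} = \frac{1509}{- \frac{142557227}{59526324} + 1228} = \frac{1509}{\frac{72955768645}{59526324}} = 1509 \cdot \frac{59526324}{72955768645} = \frac{89825222916}{72955768645}$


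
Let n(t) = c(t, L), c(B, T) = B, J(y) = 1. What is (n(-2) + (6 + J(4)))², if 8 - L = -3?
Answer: 25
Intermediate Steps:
L = 11 (L = 8 - 1*(-3) = 8 + 3 = 11)
n(t) = t
(n(-2) + (6 + J(4)))² = (-2 + (6 + 1))² = (-2 + 7)² = 5² = 25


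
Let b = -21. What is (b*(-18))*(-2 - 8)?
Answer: -3780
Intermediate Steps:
(b*(-18))*(-2 - 8) = (-21*(-18))*(-2 - 8) = 378*(-10) = -3780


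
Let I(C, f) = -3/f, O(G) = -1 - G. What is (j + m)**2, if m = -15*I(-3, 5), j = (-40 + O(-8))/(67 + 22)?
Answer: 589824/7921 ≈ 74.463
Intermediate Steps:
j = -33/89 (j = (-40 + (-1 - 1*(-8)))/(67 + 22) = (-40 + (-1 + 8))/89 = (-40 + 7)*(1/89) = -33*1/89 = -33/89 ≈ -0.37079)
m = 9 (m = -(-45)/5 = -15*(-3/5) = 9)
(j + m)**2 = (-33/89 + 9)**2 = (768/89)**2 = 589824/7921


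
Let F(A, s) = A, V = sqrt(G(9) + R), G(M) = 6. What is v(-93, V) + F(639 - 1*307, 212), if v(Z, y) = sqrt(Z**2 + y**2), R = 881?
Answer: 332 + 8*sqrt(149) ≈ 429.65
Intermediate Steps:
V = sqrt(887) (V = sqrt(6 + 881) = sqrt(887) ≈ 29.783)
v(-93, V) + F(639 - 1*307, 212) = sqrt((-93)**2 + (sqrt(887))**2) + (639 - 1*307) = sqrt(8649 + 887) + (639 - 307) = sqrt(9536) + 332 = 8*sqrt(149) + 332 = 332 + 8*sqrt(149)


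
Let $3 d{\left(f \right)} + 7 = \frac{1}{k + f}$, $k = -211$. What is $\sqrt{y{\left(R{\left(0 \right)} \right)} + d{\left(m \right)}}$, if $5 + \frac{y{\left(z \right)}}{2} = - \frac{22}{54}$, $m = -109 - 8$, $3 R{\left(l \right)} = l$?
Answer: $\frac{i \sqrt{28646454}}{1476} \approx 3.6262 i$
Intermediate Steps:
$R{\left(l \right)} = \frac{l}{3}$
$m = -117$ ($m = -109 - 8 = -117$)
$d{\left(f \right)} = - \frac{7}{3} + \frac{1}{3 \left(-211 + f\right)}$
$y{\left(z \right)} = - \frac{292}{27}$ ($y{\left(z \right)} = -10 + 2 \left(- \frac{22}{54}\right) = -10 + 2 \left(\left(-22\right) \frac{1}{54}\right) = -10 + 2 \left(- \frac{11}{27}\right) = -10 - \frac{22}{27} = - \frac{292}{27}$)
$\sqrt{y{\left(R{\left(0 \right)} \right)} + d{\left(m \right)}} = \sqrt{- \frac{292}{27} + \frac{1478 - -819}{3 \left(-211 - 117\right)}} = \sqrt{- \frac{292}{27} + \frac{1478 + 819}{3 \left(-328\right)}} = \sqrt{- \frac{292}{27} + \frac{1}{3} \left(- \frac{1}{328}\right) 2297} = \sqrt{- \frac{292}{27} - \frac{2297}{984}} = \sqrt{- \frac{116449}{8856}} = \frac{i \sqrt{28646454}}{1476}$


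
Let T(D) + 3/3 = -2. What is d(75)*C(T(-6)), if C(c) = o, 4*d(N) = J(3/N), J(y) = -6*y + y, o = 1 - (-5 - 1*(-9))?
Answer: 3/20 ≈ 0.15000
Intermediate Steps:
T(D) = -3 (T(D) = -1 - 2 = -3)
o = -3 (o = 1 - (-5 + 9) = 1 - 1*4 = 1 - 4 = -3)
J(y) = -5*y
d(N) = -15/(4*N) (d(N) = (-15/N)/4 = -15/(4*N))
C(c) = -3
d(75)*C(T(-6)) = -15/4/75*(-3) = -15/4*1/75*(-3) = -1/20*(-3) = 3/20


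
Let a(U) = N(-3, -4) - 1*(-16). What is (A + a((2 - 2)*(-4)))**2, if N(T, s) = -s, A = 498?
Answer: 268324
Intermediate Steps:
a(U) = 20 (a(U) = -1*(-4) - 1*(-16) = 4 + 16 = 20)
(A + a((2 - 2)*(-4)))**2 = (498 + 20)**2 = 518**2 = 268324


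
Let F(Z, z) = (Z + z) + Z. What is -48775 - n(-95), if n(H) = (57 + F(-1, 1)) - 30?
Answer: -48801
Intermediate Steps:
F(Z, z) = z + 2*Z
n(H) = 26 (n(H) = (57 + (1 + 2*(-1))) - 30 = (57 + (1 - 2)) - 30 = (57 - 1) - 30 = 56 - 30 = 26)
-48775 - n(-95) = -48775 - 1*26 = -48775 - 26 = -48801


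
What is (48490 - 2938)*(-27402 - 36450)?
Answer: -2908586304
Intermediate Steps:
(48490 - 2938)*(-27402 - 36450) = 45552*(-63852) = -2908586304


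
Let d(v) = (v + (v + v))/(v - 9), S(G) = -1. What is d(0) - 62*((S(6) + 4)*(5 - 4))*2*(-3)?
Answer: 1116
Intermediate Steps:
d(v) = 3*v/(-9 + v) (d(v) = (v + 2*v)/(-9 + v) = (3*v)/(-9 + v) = 3*v/(-9 + v))
d(0) - 62*((S(6) + 4)*(5 - 4))*2*(-3) = 3*0/(-9 + 0) - 62*((-1 + 4)*(5 - 4))*2*(-3) = 3*0/(-9) - 62*(3*1)*2*(-3) = 3*0*(-⅑) - 62*3*2*(-3) = 0 - 372*(-3) = 0 - 62*(-18) = 0 + 1116 = 1116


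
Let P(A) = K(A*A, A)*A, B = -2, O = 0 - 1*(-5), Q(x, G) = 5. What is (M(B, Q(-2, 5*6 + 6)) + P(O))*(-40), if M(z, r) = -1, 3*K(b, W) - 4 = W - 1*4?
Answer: -880/3 ≈ -293.33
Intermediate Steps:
K(b, W) = W/3 (K(b, W) = 4/3 + (W - 1*4)/3 = 4/3 + (W - 4)/3 = 4/3 + (-4 + W)/3 = 4/3 + (-4/3 + W/3) = W/3)
O = 5 (O = 0 + 5 = 5)
P(A) = A**2/3 (P(A) = (A/3)*A = A**2/3)
(M(B, Q(-2, 5*6 + 6)) + P(O))*(-40) = (-1 + (1/3)*5**2)*(-40) = (-1 + (1/3)*25)*(-40) = (-1 + 25/3)*(-40) = (22/3)*(-40) = -880/3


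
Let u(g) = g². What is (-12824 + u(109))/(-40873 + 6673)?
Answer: 943/34200 ≈ 0.027573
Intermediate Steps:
(-12824 + u(109))/(-40873 + 6673) = (-12824 + 109²)/(-40873 + 6673) = (-12824 + 11881)/(-34200) = -943*(-1/34200) = 943/34200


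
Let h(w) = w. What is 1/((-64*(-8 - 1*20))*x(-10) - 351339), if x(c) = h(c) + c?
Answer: -1/387179 ≈ -2.5828e-6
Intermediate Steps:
x(c) = 2*c (x(c) = c + c = 2*c)
1/((-64*(-8 - 1*20))*x(-10) - 351339) = 1/((-64*(-8 - 1*20))*(2*(-10)) - 351339) = 1/(-64*(-8 - 20)*(-20) - 351339) = 1/(-64*(-28)*(-20) - 351339) = 1/(1792*(-20) - 351339) = 1/(-35840 - 351339) = 1/(-387179) = -1/387179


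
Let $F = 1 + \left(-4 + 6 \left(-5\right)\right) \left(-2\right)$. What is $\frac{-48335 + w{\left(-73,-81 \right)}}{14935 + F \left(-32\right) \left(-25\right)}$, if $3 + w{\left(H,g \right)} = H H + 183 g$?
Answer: $- \frac{57832}{70135} \approx -0.82458$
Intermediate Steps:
$F = 69$ ($F = 1 + \left(-4 - 30\right) \left(-2\right) = 1 - -68 = 1 + 68 = 69$)
$w{\left(H,g \right)} = -3 + H^{2} + 183 g$ ($w{\left(H,g \right)} = -3 + \left(H H + 183 g\right) = -3 + \left(H^{2} + 183 g\right) = -3 + H^{2} + 183 g$)
$\frac{-48335 + w{\left(-73,-81 \right)}}{14935 + F \left(-32\right) \left(-25\right)} = \frac{-48335 + \left(-3 + \left(-73\right)^{2} + 183 \left(-81\right)\right)}{14935 + 69 \left(-32\right) \left(-25\right)} = \frac{-48335 - 9497}{14935 - -55200} = \frac{-48335 - 9497}{14935 + 55200} = - \frac{57832}{70135}$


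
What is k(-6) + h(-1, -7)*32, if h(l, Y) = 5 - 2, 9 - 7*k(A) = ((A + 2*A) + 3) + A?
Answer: 702/7 ≈ 100.29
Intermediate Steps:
k(A) = 6/7 - 4*A/7 (k(A) = 9/7 - (((A + 2*A) + 3) + A)/7 = 9/7 - ((3*A + 3) + A)/7 = 9/7 - ((3 + 3*A) + A)/7 = 9/7 - (3 + 4*A)/7 = 9/7 + (-3/7 - 4*A/7) = 6/7 - 4*A/7)
h(l, Y) = 3
k(-6) + h(-1, -7)*32 = (6/7 - 4/7*(-6)) + 3*32 = (6/7 + 24/7) + 96 = 30/7 + 96 = 702/7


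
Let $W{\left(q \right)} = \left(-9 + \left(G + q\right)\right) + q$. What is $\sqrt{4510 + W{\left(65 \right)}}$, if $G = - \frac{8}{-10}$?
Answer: $\frac{\sqrt{115795}}{5} \approx 68.057$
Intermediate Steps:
$G = \frac{4}{5}$ ($G = \left(-8\right) \left(- \frac{1}{10}\right) = \frac{4}{5} \approx 0.8$)
$W{\left(q \right)} = - \frac{41}{5} + 2 q$ ($W{\left(q \right)} = \left(-9 + \left(\frac{4}{5} + q\right)\right) + q = \left(- \frac{41}{5} + q\right) + q = - \frac{41}{5} + 2 q$)
$\sqrt{4510 + W{\left(65 \right)}} = \sqrt{4510 + \left(- \frac{41}{5} + 2 \cdot 65\right)} = \sqrt{4510 + \left(- \frac{41}{5} + 130\right)} = \sqrt{4510 + \frac{609}{5}} = \sqrt{\frac{23159}{5}} = \frac{\sqrt{115795}}{5}$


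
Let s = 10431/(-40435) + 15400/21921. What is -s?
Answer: -394041049/886375635 ≈ -0.44455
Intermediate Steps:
s = 394041049/886375635 (s = 10431*(-1/40435) + 15400*(1/21921) = -10431/40435 + 15400/21921 = 394041049/886375635 ≈ 0.44455)
-s = -1*394041049/886375635 = -394041049/886375635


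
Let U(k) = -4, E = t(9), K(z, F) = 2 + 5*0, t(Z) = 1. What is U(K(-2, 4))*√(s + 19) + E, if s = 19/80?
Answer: 1 - 9*√95/5 ≈ -16.544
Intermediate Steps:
K(z, F) = 2 (K(z, F) = 2 + 0 = 2)
E = 1
s = 19/80 (s = 19*(1/80) = 19/80 ≈ 0.23750)
U(K(-2, 4))*√(s + 19) + E = -4*√(19/80 + 19) + 1 = -9*√95/5 + 1 = 1 - 9*√95/5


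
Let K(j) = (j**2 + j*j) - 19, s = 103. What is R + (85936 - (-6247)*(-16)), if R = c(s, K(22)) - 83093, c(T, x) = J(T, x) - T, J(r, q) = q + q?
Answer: -95314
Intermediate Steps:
J(r, q) = 2*q
K(j) = -19 + 2*j**2 (K(j) = (j**2 + j**2) - 19 = 2*j**2 - 19 = -19 + 2*j**2)
c(T, x) = -T + 2*x (c(T, x) = 2*x - T = -T + 2*x)
R = -81298 (R = (-1*103 + 2*(-19 + 2*22**2)) - 83093 = (-103 + 2*(-19 + 2*484)) - 83093 = (-103 + 2*(-19 + 968)) - 83093 = (-103 + 2*949) - 83093 = (-103 + 1898) - 83093 = 1795 - 83093 = -81298)
R + (85936 - (-6247)*(-16)) = -81298 + (85936 - (-6247)*(-16)) = -81298 + (85936 - 1*99952) = -81298 + (85936 - 99952) = -81298 - 14016 = -95314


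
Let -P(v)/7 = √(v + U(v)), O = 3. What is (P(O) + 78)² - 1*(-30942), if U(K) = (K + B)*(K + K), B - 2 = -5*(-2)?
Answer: 41583 - 1092*√93 ≈ 31052.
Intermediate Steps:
B = 12 (B = 2 - 5*(-2) = 2 + 10 = 12)
U(K) = 2*K*(12 + K) (U(K) = (K + 12)*(K + K) = (12 + K)*(2*K) = 2*K*(12 + K))
P(v) = -7*√(v + 2*v*(12 + v))
(P(O) + 78)² - 1*(-30942) = (-7*√3*√(25 + 2*3) + 78)² - 1*(-30942) = (-7*√3*√(25 + 6) + 78)² + 30942 = (-7*√93 + 78)² + 30942 = (78 - 7*√93)² + 30942 = 30942 + (78 - 7*√93)²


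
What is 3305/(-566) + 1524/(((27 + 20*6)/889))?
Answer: 36492921/3962 ≈ 9210.7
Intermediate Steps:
3305/(-566) + 1524/(((27 + 20*6)/889)) = 3305*(-1/566) + 1524/(((27 + 120)*(1/889))) = -3305/566 + 1524/((147*(1/889))) = -3305/566 + 1524/(21/127) = -3305/566 + 1524*(127/21) = -3305/566 + 64516/7 = 36492921/3962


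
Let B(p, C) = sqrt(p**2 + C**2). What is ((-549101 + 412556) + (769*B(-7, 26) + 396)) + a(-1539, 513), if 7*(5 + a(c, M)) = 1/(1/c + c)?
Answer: -2257386212255/16579654 + 3845*sqrt(29) ≈ -1.1545e+5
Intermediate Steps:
a(c, M) = -5 + 1/(7*(c + 1/c)) (a(c, M) = -5 + 1/(7*(1/c + c)) = -5 + 1/(7*(c + 1/c)))
B(p, C) = sqrt(C**2 + p**2)
((-549101 + 412556) + (769*B(-7, 26) + 396)) + a(-1539, 513) = ((-549101 + 412556) + (769*sqrt(26**2 + (-7)**2) + 396)) + (-35 - 1539 - 35*(-1539)**2)/(7*(1 + (-1539)**2)) = (-136545 + (769*sqrt(676 + 49) + 396)) + (-35 - 1539 - 35*2368521)/(7*(1 + 2368521)) = (-136545 + (769*sqrt(725) + 396)) + (1/7)*(-35 - 1539 - 82898235)/2368522 = (-136545 + (769*(5*sqrt(29)) + 396)) + (1/7)*(1/2368522)*(-82899809) = (-136545 + (3845*sqrt(29) + 396)) - 82899809/16579654 = (-136545 + (396 + 3845*sqrt(29))) - 82899809/16579654 = (-136149 + 3845*sqrt(29)) - 82899809/16579654 = -2257386212255/16579654 + 3845*sqrt(29)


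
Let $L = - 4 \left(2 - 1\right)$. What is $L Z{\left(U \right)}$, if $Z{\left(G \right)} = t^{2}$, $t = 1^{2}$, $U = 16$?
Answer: $-4$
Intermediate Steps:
$L = -4$ ($L = \left(-4\right) 1 = -4$)
$t = 1$
$Z{\left(G \right)} = 1$ ($Z{\left(G \right)} = 1^{2} = 1$)
$L Z{\left(U \right)} = \left(-4\right) 1 = -4$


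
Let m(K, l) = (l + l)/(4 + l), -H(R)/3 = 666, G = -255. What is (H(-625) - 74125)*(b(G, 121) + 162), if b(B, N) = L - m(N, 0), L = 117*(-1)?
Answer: -3425535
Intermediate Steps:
H(R) = -1998 (H(R) = -3*666 = -1998)
L = -117
m(K, l) = 2*l/(4 + l) (m(K, l) = (2*l)/(4 + l) = 2*l/(4 + l))
b(B, N) = -117 (b(B, N) = -117 - 2*0/(4 + 0) = -117 - 2*0/4 = -117 - 1*0 = -117 + 0 = -117)
(H(-625) - 74125)*(b(G, 121) + 162) = (-1998 - 74125)*(-117 + 162) = -76123*45 = -3425535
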